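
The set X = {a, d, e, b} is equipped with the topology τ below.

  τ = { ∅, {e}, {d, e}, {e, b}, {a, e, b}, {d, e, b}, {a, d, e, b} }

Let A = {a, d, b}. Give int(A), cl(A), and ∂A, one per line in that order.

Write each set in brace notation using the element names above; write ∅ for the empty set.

open subsets of A: ∅; so int(A) = ∅
closure: X∖int(X∖A) = X∖{e} = {a, d, b}
∂A = {a, d, b} minus ∅ = {a, d, b}

int(A) = ∅
cl(A)  = {a, d, b}
∂A     = {a, d, b}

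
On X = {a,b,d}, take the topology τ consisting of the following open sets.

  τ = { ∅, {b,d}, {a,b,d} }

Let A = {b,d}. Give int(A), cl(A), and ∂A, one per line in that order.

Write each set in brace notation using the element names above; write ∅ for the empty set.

open subsets of A: ∅, {b,d}; so int(A) = {b,d}
closure: X∖int(X∖A) = X∖∅ = {a,b,d}
∂A = {a,b,d} minus {b,d} = {a}

int(A) = {b,d}
cl(A)  = {a,b,d}
∂A     = {a}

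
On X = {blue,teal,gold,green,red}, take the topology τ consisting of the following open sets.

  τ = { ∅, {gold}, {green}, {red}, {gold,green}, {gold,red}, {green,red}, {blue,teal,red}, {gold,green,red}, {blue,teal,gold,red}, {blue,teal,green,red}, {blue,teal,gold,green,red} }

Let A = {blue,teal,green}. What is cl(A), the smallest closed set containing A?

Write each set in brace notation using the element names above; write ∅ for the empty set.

closure: X∖int(X∖A) = X∖{gold,red} = {blue,teal,green}

{blue,teal,green}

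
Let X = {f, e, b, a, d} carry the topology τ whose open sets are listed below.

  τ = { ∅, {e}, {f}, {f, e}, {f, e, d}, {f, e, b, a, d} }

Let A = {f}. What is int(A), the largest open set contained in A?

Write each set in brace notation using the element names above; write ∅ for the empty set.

U open, U⊆A: ∅, {f}. int(A) = ⋃ = {f}

{f}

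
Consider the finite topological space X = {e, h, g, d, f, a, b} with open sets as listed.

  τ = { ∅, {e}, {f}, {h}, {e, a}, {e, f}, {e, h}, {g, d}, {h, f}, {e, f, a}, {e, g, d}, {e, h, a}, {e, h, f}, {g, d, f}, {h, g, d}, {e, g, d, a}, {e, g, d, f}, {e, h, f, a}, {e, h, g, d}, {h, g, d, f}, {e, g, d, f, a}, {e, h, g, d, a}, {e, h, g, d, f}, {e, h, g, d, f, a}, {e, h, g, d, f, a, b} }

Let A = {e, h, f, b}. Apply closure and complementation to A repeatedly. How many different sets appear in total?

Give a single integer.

cl via duality: int({g, d, a}) = {g, d}, so X∖{g, d} = {e, h, f, a, b}
Write k for closure, c for complement:
  1. A     = {e, h, f, b}
  2. kA    = {e, h, f, a, b}
  3. cA    = {g, d, a}
  4. ckA   = {g, d}
  5. kcA   = {g, d, a, b}
  6. kckA  = {g, d, b}
  7. ckcA  = {e, h, f}
  8. ckckA = {e, h, f, a}
applying k or c yields no new set

8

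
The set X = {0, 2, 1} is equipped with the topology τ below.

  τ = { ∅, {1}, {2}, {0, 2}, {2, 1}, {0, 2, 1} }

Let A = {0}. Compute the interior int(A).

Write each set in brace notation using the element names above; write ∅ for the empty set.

∅

open subsets of A: ∅; so int(A) = ∅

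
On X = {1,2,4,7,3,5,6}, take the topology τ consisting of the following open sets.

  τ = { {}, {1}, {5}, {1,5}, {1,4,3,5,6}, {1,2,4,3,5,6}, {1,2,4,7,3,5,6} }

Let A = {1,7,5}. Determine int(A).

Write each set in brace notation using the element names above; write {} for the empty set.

interior: largest open inside A is {1,5} (from {}, {5}, {1}, {1,5})

{1,5}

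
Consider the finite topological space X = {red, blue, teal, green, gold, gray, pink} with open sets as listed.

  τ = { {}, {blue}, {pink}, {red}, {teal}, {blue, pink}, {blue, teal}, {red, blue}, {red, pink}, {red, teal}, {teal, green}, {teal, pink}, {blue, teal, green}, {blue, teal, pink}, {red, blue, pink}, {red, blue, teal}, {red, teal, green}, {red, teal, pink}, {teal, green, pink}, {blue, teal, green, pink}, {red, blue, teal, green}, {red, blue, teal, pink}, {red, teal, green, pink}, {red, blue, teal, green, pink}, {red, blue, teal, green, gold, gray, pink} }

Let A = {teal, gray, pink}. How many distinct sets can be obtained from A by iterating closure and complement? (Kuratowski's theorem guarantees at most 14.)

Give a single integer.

cl via duality: int({red, blue, green, gold}) = {red, blue}, so X∖{red, blue} = {teal, green, gold, gray, pink}
Write k for closure, c for complement:
  1. A     = {teal, gray, pink}
  2. kA    = {teal, green, gold, gray, pink}
  3. cA    = {red, blue, green, gold}
  4. ckA   = {red, blue}
  5. kcA   = {red, blue, green, gold, gray}
  6. kckA  = {red, blue, gold, gray}
  7. ckcA  = {teal, pink}
  8. ckckA = {teal, green, pink}
applying k or c yields no new set

8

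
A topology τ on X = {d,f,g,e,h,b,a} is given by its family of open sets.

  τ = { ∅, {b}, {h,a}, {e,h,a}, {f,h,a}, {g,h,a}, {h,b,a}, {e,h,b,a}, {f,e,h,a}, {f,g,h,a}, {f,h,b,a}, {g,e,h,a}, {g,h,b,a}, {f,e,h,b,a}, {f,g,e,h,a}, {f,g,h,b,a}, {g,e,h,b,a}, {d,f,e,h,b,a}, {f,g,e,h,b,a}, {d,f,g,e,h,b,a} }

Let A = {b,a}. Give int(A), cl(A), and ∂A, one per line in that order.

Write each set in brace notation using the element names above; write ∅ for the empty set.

U open, U⊆A: ∅, {b}. int(A) = ⋃ = {b}
X∖A={d,f,g,e,h}, int(X∖A)=∅, hence cl(A)={d,f,g,e,h,b,a}
∂A: remove int from cl → {d,f,g,e,h,a}

int(A) = {b}
cl(A)  = {d,f,g,e,h,b,a}
∂A     = {d,f,g,e,h,a}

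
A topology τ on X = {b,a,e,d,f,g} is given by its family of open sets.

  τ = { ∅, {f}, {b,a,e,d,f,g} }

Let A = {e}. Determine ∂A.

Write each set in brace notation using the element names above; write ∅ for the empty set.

interior: largest open inside A is ∅ (from ∅)
cl via duality: int({b,a,d,f,g}) = {f}, so X∖{f} = {b,a,e,d,g}
cl∖int = {b,a,e,d,g}

{b,a,e,d,g}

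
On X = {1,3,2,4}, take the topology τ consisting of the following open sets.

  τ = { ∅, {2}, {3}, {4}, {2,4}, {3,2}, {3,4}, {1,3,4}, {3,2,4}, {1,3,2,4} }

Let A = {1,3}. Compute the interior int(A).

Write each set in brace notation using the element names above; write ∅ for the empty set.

opens ⊆ A: ∅, {3}; union → int = {3}

{3}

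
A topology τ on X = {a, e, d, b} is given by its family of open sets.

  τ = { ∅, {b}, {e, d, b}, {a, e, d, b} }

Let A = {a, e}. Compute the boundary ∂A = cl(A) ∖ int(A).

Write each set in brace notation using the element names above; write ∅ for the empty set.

open subsets of A: ∅; so int(A) = ∅
closure: X∖int(X∖A) = X∖{b} = {a, e, d}
∂A = {a, e, d} minus ∅ = {a, e, d}

{a, e, d}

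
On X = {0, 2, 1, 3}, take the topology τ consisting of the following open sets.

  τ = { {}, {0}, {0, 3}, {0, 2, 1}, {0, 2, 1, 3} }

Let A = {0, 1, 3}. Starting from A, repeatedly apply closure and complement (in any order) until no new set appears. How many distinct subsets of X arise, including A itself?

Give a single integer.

X∖A={2}, int(X∖A)={}, hence cl(A)={0, 2, 1, 3}
Orbit (k=closure, c=complement):
  1. A     = {0, 1, 3}
  2. kA    = {0, 2, 1, 3}
  3. cA    = {2}
  4. ckA   = {}
  5. kcA   = {2, 1}
  6. ckcA  = {0, 3}
(closed under both — stop)

6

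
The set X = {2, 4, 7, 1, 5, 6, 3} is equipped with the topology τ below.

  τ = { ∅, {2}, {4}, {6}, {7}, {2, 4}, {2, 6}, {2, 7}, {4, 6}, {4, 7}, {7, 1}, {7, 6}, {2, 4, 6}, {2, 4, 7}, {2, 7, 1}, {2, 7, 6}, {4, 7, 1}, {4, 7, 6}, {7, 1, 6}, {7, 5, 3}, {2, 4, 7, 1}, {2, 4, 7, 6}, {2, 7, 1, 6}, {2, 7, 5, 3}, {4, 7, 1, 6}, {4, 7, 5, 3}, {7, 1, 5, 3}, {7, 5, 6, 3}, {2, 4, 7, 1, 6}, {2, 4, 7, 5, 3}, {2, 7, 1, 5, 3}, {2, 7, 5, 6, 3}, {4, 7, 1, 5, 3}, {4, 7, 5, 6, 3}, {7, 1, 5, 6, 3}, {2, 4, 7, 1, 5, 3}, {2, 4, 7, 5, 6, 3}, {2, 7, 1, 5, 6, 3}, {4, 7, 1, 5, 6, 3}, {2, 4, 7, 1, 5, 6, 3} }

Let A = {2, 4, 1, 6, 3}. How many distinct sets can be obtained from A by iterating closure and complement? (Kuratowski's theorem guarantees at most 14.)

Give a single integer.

6

X∖A={7, 5}, int(X∖A)={7}, hence cl(A)={2, 4, 1, 5, 6, 3}
Orbit (k=closure, c=complement):
  1. A     = {2, 4, 1, 6, 3}
  2. kA    = {2, 4, 1, 5, 6, 3}
  3. cA    = {7, 5}
  4. ckA   = {7}
  5. kcA   = {7, 1, 5, 3}
  6. ckcA  = {2, 4, 6}
(closed under both — stop)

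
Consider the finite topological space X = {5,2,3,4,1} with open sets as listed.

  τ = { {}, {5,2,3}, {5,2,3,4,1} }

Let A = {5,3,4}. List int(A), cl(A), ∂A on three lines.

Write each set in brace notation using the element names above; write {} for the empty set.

int(A) = {}
cl(A)  = {5,2,3,4,1}
∂A     = {5,2,3,4,1}

open subsets of A: {}; so int(A) = {}
closure: X∖int(X∖A) = X∖{} = {5,2,3,4,1}
∂A = {5,2,3,4,1} minus {} = {5,2,3,4,1}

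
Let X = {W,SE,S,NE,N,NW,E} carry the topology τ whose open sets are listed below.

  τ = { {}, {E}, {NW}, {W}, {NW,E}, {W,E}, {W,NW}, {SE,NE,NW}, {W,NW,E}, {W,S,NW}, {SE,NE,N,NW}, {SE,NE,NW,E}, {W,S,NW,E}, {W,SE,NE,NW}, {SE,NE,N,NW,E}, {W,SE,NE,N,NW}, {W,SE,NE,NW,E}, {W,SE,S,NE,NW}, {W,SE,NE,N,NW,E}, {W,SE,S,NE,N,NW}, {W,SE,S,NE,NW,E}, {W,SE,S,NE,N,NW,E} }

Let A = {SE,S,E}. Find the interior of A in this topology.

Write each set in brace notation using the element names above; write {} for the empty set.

opens ⊆ A: {}, {E}; union → int = {E}

{E}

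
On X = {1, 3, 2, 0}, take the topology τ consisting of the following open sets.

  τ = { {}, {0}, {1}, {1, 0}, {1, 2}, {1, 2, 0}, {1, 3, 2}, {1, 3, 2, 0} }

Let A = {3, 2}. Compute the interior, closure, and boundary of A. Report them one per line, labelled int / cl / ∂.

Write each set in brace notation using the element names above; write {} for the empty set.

U open, U⊆A: {}. int(A) = ⋃ = {}
X∖A={1, 0}, int(X∖A)={1, 0}, hence cl(A)={3, 2}
∂A: remove int from cl → {3, 2}

int(A) = {}
cl(A)  = {3, 2}
∂A     = {3, 2}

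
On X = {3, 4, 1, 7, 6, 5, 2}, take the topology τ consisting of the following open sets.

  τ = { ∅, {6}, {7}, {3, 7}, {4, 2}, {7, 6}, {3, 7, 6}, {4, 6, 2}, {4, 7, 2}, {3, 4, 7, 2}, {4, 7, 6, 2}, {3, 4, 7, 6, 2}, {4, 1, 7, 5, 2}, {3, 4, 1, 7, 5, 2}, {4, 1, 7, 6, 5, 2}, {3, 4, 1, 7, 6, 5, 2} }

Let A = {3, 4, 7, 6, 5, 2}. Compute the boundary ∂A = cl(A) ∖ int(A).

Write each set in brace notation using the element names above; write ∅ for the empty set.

{1, 5}

open subsets of A: ∅, {6}, {7}, {7, 6}, {4, 2}, {3, 7}, {3, 7, 6}, {4, 7, 2}, {4, 6, 2}, {3, 4, 7, 2}, {4, 7, 6, 2}, {3, 4, 7, 6, 2}; so int(A) = {3, 4, 7, 6, 2}
closure: X∖int(X∖A) = X∖∅ = {3, 4, 1, 7, 6, 5, 2}
∂A = {3, 4, 1, 7, 6, 5, 2} minus {3, 4, 7, 6, 2} = {1, 5}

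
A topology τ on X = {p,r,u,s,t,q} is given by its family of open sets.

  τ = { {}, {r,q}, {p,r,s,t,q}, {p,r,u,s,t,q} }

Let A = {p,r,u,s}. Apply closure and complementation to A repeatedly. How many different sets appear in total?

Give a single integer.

4

cl via duality: int({t,q}) = {}, so X∖{} = {p,r,u,s,t,q}
Write k for closure, c for complement:
  1. A     = {p,r,u,s}
  2. kA    = {p,r,u,s,t,q}
  3. cA    = {t,q}
  4. ckA   = {}
applying k or c yields no new set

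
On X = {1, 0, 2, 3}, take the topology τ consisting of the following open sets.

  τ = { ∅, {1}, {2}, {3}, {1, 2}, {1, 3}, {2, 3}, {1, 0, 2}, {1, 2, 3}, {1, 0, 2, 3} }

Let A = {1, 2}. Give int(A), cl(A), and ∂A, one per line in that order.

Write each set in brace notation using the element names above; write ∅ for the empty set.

int(A) = {1, 2}
cl(A)  = {1, 0, 2}
∂A     = {0}

open subsets of A: ∅, {2}, {1}, {1, 2}; so int(A) = {1, 2}
closure: X∖int(X∖A) = X∖{3} = {1, 0, 2}
∂A = {1, 0, 2} minus {1, 2} = {0}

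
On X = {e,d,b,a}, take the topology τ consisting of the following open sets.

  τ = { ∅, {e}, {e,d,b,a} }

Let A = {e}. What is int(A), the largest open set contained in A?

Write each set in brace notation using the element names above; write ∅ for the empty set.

{e}

open subsets of A: ∅, {e}; so int(A) = {e}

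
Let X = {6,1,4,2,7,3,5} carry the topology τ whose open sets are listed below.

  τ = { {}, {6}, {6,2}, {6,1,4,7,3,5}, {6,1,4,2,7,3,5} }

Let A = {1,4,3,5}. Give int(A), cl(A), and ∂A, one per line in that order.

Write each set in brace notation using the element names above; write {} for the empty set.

interior: largest open inside A is {} (from {})
cl via duality: int({6,2,7}) = {6,2}, so X∖{6,2} = {1,4,7,3,5}
cl∖int = {1,4,7,3,5}

int(A) = {}
cl(A)  = {1,4,7,3,5}
∂A     = {1,4,7,3,5}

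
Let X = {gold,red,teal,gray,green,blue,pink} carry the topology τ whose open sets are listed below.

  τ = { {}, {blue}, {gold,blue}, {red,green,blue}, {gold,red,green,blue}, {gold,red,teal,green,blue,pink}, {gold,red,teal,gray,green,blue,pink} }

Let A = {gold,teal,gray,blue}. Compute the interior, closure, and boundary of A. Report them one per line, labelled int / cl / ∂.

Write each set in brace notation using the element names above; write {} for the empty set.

interior: largest open inside A is {gold,blue} (from {}, {blue}, {gold,blue})
cl via duality: int({red,green,pink}) = {}, so X∖{} = {gold,red,teal,gray,green,blue,pink}
cl∖int = {red,teal,gray,green,pink}

int(A) = {gold,blue}
cl(A)  = {gold,red,teal,gray,green,blue,pink}
∂A     = {red,teal,gray,green,pink}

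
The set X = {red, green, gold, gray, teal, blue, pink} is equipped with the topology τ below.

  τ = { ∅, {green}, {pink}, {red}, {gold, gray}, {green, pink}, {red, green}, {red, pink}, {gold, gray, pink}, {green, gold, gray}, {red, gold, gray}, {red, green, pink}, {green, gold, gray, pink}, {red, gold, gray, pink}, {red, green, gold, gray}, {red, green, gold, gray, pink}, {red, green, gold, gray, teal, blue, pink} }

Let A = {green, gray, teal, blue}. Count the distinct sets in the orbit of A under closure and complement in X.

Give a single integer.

X∖A={red, gold, pink}, int(X∖A)={red, pink}, hence cl(A)={green, gold, gray, teal, blue}
Orbit (k=closure, c=complement):
  1. A     = {green, gray, teal, blue}
  2. kA    = {green, gold, gray, teal, blue}
  3. cA    = {red, gold, pink}
  4. ckA   = {red, pink}
  5. kcA   = {red, gold, gray, teal, blue, pink}
  6. kckA  = {red, teal, blue, pink}
  7. ckcA  = {green}
  8. ckckA = {green, gold, gray}
  9. kckcA = {green, teal, blue}
  10. ckckcA = {red, gold, gray, pink}
(closed under both — stop)

10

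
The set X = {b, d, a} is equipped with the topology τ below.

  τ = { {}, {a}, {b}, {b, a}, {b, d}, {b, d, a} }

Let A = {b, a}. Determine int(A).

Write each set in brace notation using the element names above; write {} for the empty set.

{b, a}

open subsets of A: {}, {b}, {a}, {b, a}; so int(A) = {b, a}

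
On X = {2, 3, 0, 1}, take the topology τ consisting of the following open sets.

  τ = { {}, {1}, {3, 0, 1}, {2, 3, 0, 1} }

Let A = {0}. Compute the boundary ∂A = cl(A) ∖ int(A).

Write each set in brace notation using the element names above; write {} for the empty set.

{2, 3, 0}

open subsets of A: {}; so int(A) = {}
closure: X∖int(X∖A) = X∖{1} = {2, 3, 0}
∂A = {2, 3, 0} minus {} = {2, 3, 0}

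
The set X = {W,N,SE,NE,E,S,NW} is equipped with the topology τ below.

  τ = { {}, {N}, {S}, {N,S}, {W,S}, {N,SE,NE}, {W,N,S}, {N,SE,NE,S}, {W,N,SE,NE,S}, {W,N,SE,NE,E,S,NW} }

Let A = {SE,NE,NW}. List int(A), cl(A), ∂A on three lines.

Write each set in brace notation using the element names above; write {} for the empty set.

opens ⊆ A: {}; union → int = {}
complement {W,N,E,S}; its interior {W,N,S}; cl(A) = X∖{W,N,S} = {SE,NE,E,NW}
boundary = {SE,NE,E,NW} ∖ {} = {SE,NE,E,NW}

int(A) = {}
cl(A)  = {SE,NE,E,NW}
∂A     = {SE,NE,E,NW}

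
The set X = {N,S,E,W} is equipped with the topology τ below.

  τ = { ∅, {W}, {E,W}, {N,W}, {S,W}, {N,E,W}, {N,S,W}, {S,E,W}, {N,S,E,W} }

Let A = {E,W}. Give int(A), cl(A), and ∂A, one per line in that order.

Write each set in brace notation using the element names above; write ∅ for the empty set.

int(A) = {E,W}
cl(A)  = {N,S,E,W}
∂A     = {N,S}

interior: largest open inside A is {E,W} (from ∅, {W}, {E,W})
cl via duality: int({N,S}) = ∅, so X∖∅ = {N,S,E,W}
cl∖int = {N,S}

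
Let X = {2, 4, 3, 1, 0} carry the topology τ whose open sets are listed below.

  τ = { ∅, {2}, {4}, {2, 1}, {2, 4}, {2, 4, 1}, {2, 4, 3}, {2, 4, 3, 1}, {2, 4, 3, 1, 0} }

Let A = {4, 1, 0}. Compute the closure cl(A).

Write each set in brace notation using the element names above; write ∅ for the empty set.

{4, 3, 1, 0}

closure: X∖int(X∖A) = X∖{2} = {4, 3, 1, 0}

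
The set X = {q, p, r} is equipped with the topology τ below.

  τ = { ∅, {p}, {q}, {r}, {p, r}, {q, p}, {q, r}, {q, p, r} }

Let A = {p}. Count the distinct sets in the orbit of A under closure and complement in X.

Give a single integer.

complement {q, r}; its interior {q, r}; cl(A) = X∖{q, r} = {p}
With k = closure, c = complement:
  1. A     = {p}
  2. cA    = {q, r}
k, c of each give nothing new

2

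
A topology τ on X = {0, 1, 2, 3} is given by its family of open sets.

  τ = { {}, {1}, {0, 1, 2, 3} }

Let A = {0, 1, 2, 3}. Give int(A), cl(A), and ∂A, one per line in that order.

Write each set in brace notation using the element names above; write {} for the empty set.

int(A) = {0, 1, 2, 3}
cl(A)  = {0, 1, 2, 3}
∂A     = {}

interior: largest open inside A is {0, 1, 2, 3} (from {}, {1}, {0, 1, 2, 3})
cl via duality: int({}) = {}, so X∖{} = {0, 1, 2, 3}
cl∖int = {}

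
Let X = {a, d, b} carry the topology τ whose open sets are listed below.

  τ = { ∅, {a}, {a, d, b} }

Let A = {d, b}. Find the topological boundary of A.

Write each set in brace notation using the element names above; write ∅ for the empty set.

{d, b}

interior: largest open inside A is ∅ (from ∅)
cl via duality: int({a}) = {a}, so X∖{a} = {d, b}
cl∖int = {d, b}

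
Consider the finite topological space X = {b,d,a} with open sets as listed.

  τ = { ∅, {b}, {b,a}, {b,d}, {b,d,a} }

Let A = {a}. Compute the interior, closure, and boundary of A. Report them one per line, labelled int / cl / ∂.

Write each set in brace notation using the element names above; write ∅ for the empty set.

int(A) = ∅
cl(A)  = {a}
∂A     = {a}

interior: largest open inside A is ∅ (from ∅)
cl via duality: int({b,d}) = {b,d}, so X∖{b,d} = {a}
cl∖int = {a}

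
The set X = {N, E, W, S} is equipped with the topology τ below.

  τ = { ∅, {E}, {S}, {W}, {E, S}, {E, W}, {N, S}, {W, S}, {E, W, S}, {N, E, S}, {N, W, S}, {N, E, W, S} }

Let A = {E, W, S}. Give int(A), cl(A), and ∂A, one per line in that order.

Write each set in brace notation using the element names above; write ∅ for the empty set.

interior: largest open inside A is {E, W, S} (from ∅, {S}, {E}, {W}, {E, S}, {W, S}, {E, W}, {E, W, S})
cl via duality: int({N}) = ∅, so X∖∅ = {N, E, W, S}
cl∖int = {N}

int(A) = {E, W, S}
cl(A)  = {N, E, W, S}
∂A     = {N}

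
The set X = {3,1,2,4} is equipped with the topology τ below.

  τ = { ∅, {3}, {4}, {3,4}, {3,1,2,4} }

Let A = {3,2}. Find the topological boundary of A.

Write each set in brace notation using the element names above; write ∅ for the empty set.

interior: largest open inside A is {3} (from ∅, {3})
cl via duality: int({1,4}) = {4}, so X∖{4} = {3,1,2}
cl∖int = {1,2}

{1,2}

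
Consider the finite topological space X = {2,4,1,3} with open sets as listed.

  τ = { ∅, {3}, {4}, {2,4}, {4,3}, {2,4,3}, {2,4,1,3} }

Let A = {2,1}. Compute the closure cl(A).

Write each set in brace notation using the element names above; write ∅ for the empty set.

closure: X∖int(X∖A) = X∖{4,3} = {2,1}

{2,1}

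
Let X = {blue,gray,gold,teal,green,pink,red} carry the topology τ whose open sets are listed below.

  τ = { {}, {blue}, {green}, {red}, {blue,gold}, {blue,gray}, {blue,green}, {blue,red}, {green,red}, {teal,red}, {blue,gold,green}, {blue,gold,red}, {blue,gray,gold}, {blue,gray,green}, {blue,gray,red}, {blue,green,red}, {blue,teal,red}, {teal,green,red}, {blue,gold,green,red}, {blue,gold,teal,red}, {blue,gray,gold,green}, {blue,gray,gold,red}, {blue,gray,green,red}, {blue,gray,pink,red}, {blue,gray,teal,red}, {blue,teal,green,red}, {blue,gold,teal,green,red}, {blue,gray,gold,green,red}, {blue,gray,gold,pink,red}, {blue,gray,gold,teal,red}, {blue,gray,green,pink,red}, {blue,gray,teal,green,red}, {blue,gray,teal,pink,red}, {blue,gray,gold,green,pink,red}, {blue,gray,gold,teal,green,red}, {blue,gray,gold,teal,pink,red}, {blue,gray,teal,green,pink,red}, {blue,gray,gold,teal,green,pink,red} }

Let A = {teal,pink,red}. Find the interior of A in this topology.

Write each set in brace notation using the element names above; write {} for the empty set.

{teal,red}

open subsets of A: {}, {red}, {teal,red}; so int(A) = {teal,red}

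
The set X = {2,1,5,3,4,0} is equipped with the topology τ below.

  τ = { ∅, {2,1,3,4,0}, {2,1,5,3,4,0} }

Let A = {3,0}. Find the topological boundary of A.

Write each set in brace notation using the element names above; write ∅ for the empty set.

U open, U⊆A: ∅. int(A) = ⋃ = ∅
X∖A={2,1,5,4}, int(X∖A)=∅, hence cl(A)={2,1,5,3,4,0}
∂A: remove int from cl → {2,1,5,3,4,0}

{2,1,5,3,4,0}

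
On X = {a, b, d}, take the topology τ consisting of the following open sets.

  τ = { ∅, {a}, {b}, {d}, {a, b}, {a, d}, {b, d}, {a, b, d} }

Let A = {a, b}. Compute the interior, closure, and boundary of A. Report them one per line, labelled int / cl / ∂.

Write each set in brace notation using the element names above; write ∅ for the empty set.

int(A) = {a, b}
cl(A)  = {a, b}
∂A     = ∅

open subsets of A: ∅, {b}, {a}, {a, b}; so int(A) = {a, b}
closure: X∖int(X∖A) = X∖{d} = {a, b}
∂A = {a, b} minus {a, b} = ∅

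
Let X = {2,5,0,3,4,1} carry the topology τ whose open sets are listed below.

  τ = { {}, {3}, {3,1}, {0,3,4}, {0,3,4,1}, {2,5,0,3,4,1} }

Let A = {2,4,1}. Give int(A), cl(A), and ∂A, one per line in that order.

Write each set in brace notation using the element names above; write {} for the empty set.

int(A) = {}
cl(A)  = {2,5,0,4,1}
∂A     = {2,5,0,4,1}

interior: largest open inside A is {} (from {})
cl via duality: int({5,0,3}) = {3}, so X∖{3} = {2,5,0,4,1}
cl∖int = {2,5,0,4,1}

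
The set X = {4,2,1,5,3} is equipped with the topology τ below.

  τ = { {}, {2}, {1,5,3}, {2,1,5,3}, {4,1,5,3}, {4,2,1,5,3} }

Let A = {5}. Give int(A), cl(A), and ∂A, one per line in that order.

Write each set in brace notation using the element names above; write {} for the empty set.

interior: largest open inside A is {} (from {})
cl via duality: int({4,2,1,3}) = {2}, so X∖{2} = {4,1,5,3}
cl∖int = {4,1,5,3}

int(A) = {}
cl(A)  = {4,1,5,3}
∂A     = {4,1,5,3}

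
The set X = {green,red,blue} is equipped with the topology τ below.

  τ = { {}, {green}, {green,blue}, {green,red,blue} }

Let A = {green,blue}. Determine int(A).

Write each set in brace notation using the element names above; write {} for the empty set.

interior: largest open inside A is {green,blue} (from {}, {green}, {green,blue})

{green,blue}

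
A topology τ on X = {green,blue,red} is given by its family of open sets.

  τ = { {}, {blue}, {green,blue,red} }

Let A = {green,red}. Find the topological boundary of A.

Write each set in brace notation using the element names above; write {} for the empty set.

opens ⊆ A: {}; union → int = {}
complement {blue}; its interior {blue}; cl(A) = X∖{blue} = {green,red}
boundary = {green,red} ∖ {} = {green,red}

{green,red}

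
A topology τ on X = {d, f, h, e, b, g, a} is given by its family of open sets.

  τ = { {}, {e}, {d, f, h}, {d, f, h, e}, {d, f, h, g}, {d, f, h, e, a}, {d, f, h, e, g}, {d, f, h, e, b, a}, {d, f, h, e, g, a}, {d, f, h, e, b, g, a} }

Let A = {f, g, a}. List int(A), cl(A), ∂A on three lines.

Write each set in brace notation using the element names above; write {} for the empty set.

open subsets of A: {}; so int(A) = {}
closure: X∖int(X∖A) = X∖{e} = {d, f, h, b, g, a}
∂A = {d, f, h, b, g, a} minus {} = {d, f, h, b, g, a}

int(A) = {}
cl(A)  = {d, f, h, b, g, a}
∂A     = {d, f, h, b, g, a}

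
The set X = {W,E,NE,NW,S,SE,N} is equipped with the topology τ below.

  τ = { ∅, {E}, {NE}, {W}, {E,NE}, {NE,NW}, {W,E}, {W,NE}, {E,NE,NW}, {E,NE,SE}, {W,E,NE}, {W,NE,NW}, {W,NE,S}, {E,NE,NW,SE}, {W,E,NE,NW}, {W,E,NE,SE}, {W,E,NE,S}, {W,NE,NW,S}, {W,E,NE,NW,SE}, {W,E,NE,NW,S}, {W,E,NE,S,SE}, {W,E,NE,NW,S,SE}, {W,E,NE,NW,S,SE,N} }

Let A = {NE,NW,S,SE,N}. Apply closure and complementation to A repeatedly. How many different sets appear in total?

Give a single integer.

X∖A={W,E}, int(X∖A)={W,E}, hence cl(A)={NE,NW,S,SE,N}
Orbit (k=closure, c=complement):
  1. A     = {NE,NW,S,SE,N}
  2. cA    = {W,E}
  3. kcA   = {W,E,S,SE,N}
  4. ckcA  = {NE,NW}
(closed under both — stop)

4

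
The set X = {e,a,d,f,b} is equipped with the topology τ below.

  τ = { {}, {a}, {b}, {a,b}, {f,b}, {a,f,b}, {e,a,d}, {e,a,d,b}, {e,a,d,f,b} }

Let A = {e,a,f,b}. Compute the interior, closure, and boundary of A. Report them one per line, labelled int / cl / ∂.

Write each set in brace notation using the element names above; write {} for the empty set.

opens ⊆ A: {}, {b}, {a}, {a,b}, {f,b}, {a,f,b}; union → int = {a,f,b}
complement {d}; its interior {}; cl(A) = X∖{} = {e,a,d,f,b}
boundary = {e,a,d,f,b} ∖ {a,f,b} = {e,d}

int(A) = {a,f,b}
cl(A)  = {e,a,d,f,b}
∂A     = {e,d}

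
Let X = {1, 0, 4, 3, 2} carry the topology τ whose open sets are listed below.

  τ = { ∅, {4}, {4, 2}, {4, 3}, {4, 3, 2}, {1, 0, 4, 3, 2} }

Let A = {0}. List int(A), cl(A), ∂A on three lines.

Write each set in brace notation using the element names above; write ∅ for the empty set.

int(A) = ∅
cl(A)  = {1, 0}
∂A     = {1, 0}

opens ⊆ A: ∅; union → int = ∅
complement {1, 4, 3, 2}; its interior {4, 3, 2}; cl(A) = X∖{4, 3, 2} = {1, 0}
boundary = {1, 0} ∖ ∅ = {1, 0}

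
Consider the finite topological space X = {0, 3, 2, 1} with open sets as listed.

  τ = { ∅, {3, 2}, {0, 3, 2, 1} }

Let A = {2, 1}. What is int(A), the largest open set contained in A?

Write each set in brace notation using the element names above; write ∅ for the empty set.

∅

open subsets of A: ∅; so int(A) = ∅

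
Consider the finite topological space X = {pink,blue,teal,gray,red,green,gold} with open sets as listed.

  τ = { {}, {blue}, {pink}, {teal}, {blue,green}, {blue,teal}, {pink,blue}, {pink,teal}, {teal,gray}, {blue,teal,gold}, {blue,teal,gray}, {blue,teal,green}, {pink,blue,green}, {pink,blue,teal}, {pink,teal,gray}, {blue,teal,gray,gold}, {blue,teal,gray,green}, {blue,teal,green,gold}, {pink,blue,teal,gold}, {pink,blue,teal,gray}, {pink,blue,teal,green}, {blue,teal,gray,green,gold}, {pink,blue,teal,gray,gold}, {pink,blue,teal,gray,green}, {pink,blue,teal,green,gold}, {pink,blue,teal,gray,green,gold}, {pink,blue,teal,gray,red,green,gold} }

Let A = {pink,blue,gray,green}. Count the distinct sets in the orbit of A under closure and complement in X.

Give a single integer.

8

X∖A={teal,red,gold}, int(X∖A)={teal}, hence cl(A)={pink,blue,gray,red,green,gold}
Orbit (k=closure, c=complement):
  1. A     = {pink,blue,gray,green}
  2. kA    = {pink,blue,gray,red,green,gold}
  3. cA    = {teal,red,gold}
  4. ckA   = {teal}
  5. kcA   = {teal,gray,red,gold}
  6. ckcA  = {pink,blue,green}
  7. kckcA = {pink,blue,red,green,gold}
  8. ckckcA = {teal,gray}
(closed under both — stop)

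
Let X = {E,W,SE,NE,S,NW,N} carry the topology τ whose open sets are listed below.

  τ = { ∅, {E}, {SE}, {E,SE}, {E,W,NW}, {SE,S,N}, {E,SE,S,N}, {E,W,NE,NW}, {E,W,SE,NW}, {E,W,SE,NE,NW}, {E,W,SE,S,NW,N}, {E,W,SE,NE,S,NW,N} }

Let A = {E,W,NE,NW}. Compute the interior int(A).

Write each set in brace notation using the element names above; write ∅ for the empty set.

opens ⊆ A: ∅, {E}, {E,W,NW}, {E,W,NE,NW}; union → int = {E,W,NE,NW}

{E,W,NE,NW}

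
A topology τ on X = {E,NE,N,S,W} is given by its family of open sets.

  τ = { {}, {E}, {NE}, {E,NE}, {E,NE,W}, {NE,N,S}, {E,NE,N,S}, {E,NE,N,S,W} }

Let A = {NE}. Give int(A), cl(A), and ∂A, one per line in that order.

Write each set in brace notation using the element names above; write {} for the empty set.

interior: largest open inside A is {NE} (from {}, {NE})
cl via duality: int({E,N,S,W}) = {E}, so X∖{E} = {NE,N,S,W}
cl∖int = {N,S,W}

int(A) = {NE}
cl(A)  = {NE,N,S,W}
∂A     = {N,S,W}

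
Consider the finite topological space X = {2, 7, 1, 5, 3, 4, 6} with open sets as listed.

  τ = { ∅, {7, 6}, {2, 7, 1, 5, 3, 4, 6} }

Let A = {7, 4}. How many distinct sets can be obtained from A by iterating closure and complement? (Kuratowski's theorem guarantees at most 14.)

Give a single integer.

closure: X∖int(X∖A) = X∖∅ = {2, 7, 1, 5, 3, 4, 6}
Let k=closure and c=complement:
  1. A     = {7, 4}
  2. kA    = {2, 7, 1, 5, 3, 4, 6}
  3. cA    = {2, 1, 5, 3, 6}
  4. ckA   = ∅
— saturated at 4

4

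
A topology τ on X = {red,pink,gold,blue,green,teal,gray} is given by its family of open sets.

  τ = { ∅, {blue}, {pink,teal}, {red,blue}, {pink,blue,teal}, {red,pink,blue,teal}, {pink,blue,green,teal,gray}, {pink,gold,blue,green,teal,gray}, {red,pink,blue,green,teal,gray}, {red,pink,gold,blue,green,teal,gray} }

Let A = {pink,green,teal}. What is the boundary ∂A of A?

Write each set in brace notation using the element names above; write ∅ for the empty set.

{gold,green,gray}

opens ⊆ A: ∅, {pink,teal}; union → int = {pink,teal}
complement {red,gold,blue,gray}; its interior {red,blue}; cl(A) = X∖{red,blue} = {pink,gold,green,teal,gray}
boundary = {pink,gold,green,teal,gray} ∖ {pink,teal} = {gold,green,gray}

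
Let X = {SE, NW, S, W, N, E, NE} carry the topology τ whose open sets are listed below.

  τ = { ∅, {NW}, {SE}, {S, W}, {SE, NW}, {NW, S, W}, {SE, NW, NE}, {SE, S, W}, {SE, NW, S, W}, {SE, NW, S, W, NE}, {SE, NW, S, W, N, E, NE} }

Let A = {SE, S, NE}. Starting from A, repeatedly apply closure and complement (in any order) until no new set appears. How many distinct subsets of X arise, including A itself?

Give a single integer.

10

X∖A={NW, W, N, E}, int(X∖A)={NW}, hence cl(A)={SE, S, W, N, E, NE}
Orbit (k=closure, c=complement):
  1. A     = {SE, S, NE}
  2. kA    = {SE, S, W, N, E, NE}
  3. cA    = {NW, W, N, E}
  4. ckA   = {NW}
  5. kcA   = {NW, S, W, N, E, NE}
  6. kckA  = {NW, N, E, NE}
  7. ckcA  = {SE}
  8. ckckA = {SE, S, W}
  9. kckcA = {SE, N, E, NE}
  10. ckckcA = {NW, S, W}
(closed under both — stop)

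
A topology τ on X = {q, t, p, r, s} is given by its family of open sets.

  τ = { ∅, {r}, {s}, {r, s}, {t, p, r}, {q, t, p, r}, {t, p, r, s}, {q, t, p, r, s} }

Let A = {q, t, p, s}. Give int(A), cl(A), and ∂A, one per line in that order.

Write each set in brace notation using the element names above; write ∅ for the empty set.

opens ⊆ A: ∅, {s}; union → int = {s}
complement {r}; its interior {r}; cl(A) = X∖{r} = {q, t, p, s}
boundary = {q, t, p, s} ∖ {s} = {q, t, p}

int(A) = {s}
cl(A)  = {q, t, p, s}
∂A     = {q, t, p}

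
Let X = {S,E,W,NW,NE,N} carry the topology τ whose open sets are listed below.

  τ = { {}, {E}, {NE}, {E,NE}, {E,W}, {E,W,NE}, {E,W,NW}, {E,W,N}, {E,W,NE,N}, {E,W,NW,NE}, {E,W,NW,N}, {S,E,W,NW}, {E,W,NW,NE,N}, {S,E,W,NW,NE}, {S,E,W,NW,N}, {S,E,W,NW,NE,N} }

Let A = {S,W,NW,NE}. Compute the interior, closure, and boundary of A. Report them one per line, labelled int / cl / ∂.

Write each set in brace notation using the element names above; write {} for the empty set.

int(A) = {NE}
cl(A)  = {S,W,NW,NE,N}
∂A     = {S,W,NW,N}

interior: largest open inside A is {NE} (from {}, {NE})
cl via duality: int({E,N}) = {E}, so X∖{E} = {S,W,NW,NE,N}
cl∖int = {S,W,NW,N}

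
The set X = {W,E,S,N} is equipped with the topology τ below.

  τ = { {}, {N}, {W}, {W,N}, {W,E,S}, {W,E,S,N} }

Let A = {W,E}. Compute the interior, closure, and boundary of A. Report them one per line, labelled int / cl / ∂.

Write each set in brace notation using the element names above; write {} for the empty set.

int(A) = {W}
cl(A)  = {W,E,S}
∂A     = {E,S}

opens ⊆ A: {}, {W}; union → int = {W}
complement {S,N}; its interior {N}; cl(A) = X∖{N} = {W,E,S}
boundary = {W,E,S} ∖ {W} = {E,S}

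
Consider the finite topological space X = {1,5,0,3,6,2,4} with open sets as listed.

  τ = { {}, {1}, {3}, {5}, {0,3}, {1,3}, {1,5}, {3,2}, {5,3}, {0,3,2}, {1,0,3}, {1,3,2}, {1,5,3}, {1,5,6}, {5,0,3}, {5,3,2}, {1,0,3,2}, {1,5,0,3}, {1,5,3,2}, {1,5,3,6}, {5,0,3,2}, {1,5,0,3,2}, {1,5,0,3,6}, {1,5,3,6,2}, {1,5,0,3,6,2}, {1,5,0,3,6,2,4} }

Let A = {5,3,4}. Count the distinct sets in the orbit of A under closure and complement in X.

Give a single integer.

closure: X∖int(X∖A) = X∖{1} = {5,0,3,6,2,4}
Let k=closure and c=complement:
  1. A     = {5,3,4}
  2. kA    = {5,0,3,6,2,4}
  3. cA    = {1,0,6,2}
  4. ckA   = {1}
  5. kcA   = {1,0,6,2,4}
  6. kckA  = {1,6,4}
  7. ckcA  = {5,3}
  8. ckckA = {5,0,3,2}
— saturated at 8

8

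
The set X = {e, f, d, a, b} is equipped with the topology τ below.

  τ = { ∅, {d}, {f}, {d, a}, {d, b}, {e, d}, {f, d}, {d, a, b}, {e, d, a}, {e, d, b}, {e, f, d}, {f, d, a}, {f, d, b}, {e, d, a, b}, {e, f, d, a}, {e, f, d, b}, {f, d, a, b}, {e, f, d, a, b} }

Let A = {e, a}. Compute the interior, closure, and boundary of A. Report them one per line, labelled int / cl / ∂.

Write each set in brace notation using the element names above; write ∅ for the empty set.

open subsets of A: ∅; so int(A) = ∅
closure: X∖int(X∖A) = X∖{f, d, b} = {e, a}
∂A = {e, a} minus ∅ = {e, a}

int(A) = ∅
cl(A)  = {e, a}
∂A     = {e, a}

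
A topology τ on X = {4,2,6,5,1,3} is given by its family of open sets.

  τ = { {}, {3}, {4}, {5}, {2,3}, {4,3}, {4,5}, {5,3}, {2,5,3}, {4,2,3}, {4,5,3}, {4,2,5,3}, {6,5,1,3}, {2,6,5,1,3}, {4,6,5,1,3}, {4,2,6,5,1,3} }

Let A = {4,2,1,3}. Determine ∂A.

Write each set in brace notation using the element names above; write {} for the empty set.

interior: largest open inside A is {4,2,3} (from {}, {4}, {3}, {4,3}, {2,3}, {4,2,3})
cl via duality: int({6,5}) = {5}, so X∖{5} = {4,2,6,1,3}
cl∖int = {6,1}

{6,1}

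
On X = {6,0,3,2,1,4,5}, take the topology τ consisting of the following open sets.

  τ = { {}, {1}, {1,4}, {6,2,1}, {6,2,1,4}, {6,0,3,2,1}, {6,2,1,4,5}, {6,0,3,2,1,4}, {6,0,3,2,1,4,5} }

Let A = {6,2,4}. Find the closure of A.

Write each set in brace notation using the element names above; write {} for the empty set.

complement {0,3,1,5}; its interior {1}; cl(A) = X∖{1} = {6,0,3,2,4,5}

{6,0,3,2,4,5}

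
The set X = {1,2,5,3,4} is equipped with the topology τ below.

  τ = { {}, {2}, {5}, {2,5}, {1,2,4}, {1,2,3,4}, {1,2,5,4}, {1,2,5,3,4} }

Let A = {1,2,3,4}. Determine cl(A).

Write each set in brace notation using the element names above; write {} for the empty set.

{1,2,3,4}

closure: X∖int(X∖A) = X∖{5} = {1,2,3,4}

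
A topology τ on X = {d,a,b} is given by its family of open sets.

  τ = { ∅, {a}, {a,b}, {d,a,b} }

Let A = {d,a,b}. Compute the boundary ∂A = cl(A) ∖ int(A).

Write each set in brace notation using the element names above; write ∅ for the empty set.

open subsets of A: ∅, {a}, {a,b}, {d,a,b}; so int(A) = {d,a,b}
closure: X∖int(X∖A) = X∖∅ = {d,a,b}
∂A = {d,a,b} minus {d,a,b} = ∅

∅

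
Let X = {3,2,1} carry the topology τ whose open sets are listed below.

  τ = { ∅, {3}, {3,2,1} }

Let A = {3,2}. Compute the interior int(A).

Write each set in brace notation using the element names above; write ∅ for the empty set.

{3}

open subsets of A: ∅, {3}; so int(A) = {3}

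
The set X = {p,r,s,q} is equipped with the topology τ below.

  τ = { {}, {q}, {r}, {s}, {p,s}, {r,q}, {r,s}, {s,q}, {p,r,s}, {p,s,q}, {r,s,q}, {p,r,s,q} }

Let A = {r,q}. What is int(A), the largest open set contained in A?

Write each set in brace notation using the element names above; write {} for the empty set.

open subsets of A: {}, {q}, {r}, {r,q}; so int(A) = {r,q}

{r,q}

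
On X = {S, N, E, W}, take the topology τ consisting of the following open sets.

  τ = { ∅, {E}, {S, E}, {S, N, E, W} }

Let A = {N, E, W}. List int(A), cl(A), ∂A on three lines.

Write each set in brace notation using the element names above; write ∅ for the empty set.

interior: largest open inside A is {E} (from ∅, {E})
cl via duality: int({S}) = ∅, so X∖∅ = {S, N, E, W}
cl∖int = {S, N, W}

int(A) = {E}
cl(A)  = {S, N, E, W}
∂A     = {S, N, W}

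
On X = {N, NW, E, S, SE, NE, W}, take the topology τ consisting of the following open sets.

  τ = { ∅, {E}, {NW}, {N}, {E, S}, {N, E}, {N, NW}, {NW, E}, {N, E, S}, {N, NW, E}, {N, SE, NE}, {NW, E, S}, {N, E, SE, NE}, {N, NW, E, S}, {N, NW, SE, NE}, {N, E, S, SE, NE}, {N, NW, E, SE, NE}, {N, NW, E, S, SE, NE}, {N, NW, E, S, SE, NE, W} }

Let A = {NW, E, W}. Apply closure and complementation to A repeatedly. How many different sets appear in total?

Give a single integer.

8

X∖A={N, S, SE, NE}, int(X∖A)={N, SE, NE}, hence cl(A)={NW, E, S, W}
Orbit (k=closure, c=complement):
  1. A     = {NW, E, W}
  2. kA    = {NW, E, S, W}
  3. cA    = {N, S, SE, NE}
  4. ckA   = {N, SE, NE}
  5. kcA   = {N, S, SE, NE, W}
  6. kckA  = {N, SE, NE, W}
  7. ckcA  = {NW, E}
  8. ckckA = {NW, E, S}
(closed under both — stop)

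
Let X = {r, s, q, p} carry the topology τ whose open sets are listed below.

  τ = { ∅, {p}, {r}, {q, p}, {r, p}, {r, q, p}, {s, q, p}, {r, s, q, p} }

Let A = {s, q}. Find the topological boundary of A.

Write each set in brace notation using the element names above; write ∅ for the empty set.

opens ⊆ A: ∅; union → int = ∅
complement {r, p}; its interior {r, p}; cl(A) = X∖{r, p} = {s, q}
boundary = {s, q} ∖ ∅ = {s, q}

{s, q}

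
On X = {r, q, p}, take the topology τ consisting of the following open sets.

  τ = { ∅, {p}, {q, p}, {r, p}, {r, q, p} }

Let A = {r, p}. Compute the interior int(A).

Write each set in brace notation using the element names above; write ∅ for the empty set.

open subsets of A: ∅, {p}, {r, p}; so int(A) = {r, p}

{r, p}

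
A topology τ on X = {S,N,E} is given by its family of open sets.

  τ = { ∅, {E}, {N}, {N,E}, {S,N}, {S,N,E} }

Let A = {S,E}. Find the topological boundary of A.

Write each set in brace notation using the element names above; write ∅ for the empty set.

U open, U⊆A: ∅, {E}. int(A) = ⋃ = {E}
X∖A={N}, int(X∖A)={N}, hence cl(A)={S,E}
∂A: remove int from cl → {S}

{S}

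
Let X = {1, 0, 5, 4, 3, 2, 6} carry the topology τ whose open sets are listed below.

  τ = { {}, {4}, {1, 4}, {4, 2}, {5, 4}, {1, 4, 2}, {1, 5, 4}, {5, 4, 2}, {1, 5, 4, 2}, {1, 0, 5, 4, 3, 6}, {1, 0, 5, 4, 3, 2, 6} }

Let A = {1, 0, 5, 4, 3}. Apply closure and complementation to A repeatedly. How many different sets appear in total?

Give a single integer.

6

closure: X∖int(X∖A) = X∖{} = {1, 0, 5, 4, 3, 2, 6}
Let k=closure and c=complement:
  1. A     = {1, 0, 5, 4, 3}
  2. kA    = {1, 0, 5, 4, 3, 2, 6}
  3. cA    = {2, 6}
  4. ckA   = {}
  5. kcA   = {0, 3, 2, 6}
  6. ckcA  = {1, 5, 4}
— saturated at 6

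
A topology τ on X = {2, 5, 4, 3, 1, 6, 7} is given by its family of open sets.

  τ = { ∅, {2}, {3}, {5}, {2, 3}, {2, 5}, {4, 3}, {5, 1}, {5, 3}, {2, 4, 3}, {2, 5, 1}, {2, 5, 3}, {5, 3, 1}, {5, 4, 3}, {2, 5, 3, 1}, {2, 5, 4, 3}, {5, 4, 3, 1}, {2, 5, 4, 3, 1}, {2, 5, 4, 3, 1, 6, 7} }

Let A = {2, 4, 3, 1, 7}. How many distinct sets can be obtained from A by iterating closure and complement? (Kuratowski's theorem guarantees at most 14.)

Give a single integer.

8

complement {5, 6}; its interior {5}; cl(A) = X∖{5} = {2, 4, 3, 1, 6, 7}
With k = closure, c = complement:
  1. A     = {2, 4, 3, 1, 7}
  2. kA    = {2, 4, 3, 1, 6, 7}
  3. cA    = {5, 6}
  4. ckA   = {5}
  5. kcA   = {5, 1, 6, 7}
  6. ckcA  = {2, 4, 3}
  7. kckcA = {2, 4, 3, 6, 7}
  8. ckckcA = {5, 1}
k, c of each give nothing new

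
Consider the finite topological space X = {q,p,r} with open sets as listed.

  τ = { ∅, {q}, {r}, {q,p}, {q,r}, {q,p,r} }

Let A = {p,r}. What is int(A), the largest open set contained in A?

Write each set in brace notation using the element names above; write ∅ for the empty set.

{r}

U open, U⊆A: ∅, {r}. int(A) = ⋃ = {r}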